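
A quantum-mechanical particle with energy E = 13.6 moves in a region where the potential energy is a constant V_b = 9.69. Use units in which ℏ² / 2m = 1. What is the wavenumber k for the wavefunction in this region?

k = 1.98

With E > V_b the solution is oscillatory, ψ ∝ e^{±ikx} with k = √(2m(E − V_b))/ℏ.
k = √(2 × 0.5 × 3.91) = 1.977.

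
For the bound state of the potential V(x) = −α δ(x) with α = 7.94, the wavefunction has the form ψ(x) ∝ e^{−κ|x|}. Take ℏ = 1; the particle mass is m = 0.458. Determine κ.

Integrate −(ℏ²/2m)ψ'' − αδ(x)ψ = Eψ from −ε to +ε: the ψ'' term gives ψ'(0⁺) − ψ'(0⁻) and the δ term gives −(2mα/ℏ²)ψ(0).
With ψ ∝ e^{−κ|x|} this yields −2κ = −2mα/ℏ², so κ = mα/ℏ² = 3.637.

κ = 3.64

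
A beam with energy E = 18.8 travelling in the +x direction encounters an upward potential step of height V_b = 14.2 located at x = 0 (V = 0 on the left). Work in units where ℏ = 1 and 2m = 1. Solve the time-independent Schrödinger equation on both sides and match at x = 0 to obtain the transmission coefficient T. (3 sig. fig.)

T = 0.886

On each side the TISE gives plane waves with k = √(2m(E − V))/ℏ: k₁ = √(2·½·18.8) = 4.336, k₂ = √(2·½·4.6) = 2.145.
Matching ψ and ψ′ at x = 0 gives r = (k₁ − k₂)/(k₁ + k₂), so R = r² = 0.1143 and T = 1 − R = 0.8857.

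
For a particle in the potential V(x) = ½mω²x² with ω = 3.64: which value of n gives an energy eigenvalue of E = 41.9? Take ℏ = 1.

n = 11

Invert E_n = (n + ½)ℏω: n = E/ℏω − ½ = 11.011, so n = 11.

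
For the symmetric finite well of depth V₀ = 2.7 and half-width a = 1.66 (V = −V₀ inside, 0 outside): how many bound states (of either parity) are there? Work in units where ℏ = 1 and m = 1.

N = 3

Define the well-strength parameter z₀ = (a/ℏ)√(2mV₀) = 1.66 × √(2·1·2.7) = 3.857.
A new bound state (alternating even/odd) appears each time z₀ passes a multiple of π/2, so N = ⌊2z₀/π⌋ + 1 = ⌊2.456⌋ + 1 = 3.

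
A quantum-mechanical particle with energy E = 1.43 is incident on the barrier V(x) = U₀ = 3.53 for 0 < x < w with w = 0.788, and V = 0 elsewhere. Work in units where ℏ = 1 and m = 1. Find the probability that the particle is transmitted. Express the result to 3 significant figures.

T = 0.142

Since E < U₀ the interior solution is evanescent with decay constant κ = √(2m(U₀ − E))/ℏ = 2.049.
κw = 1.615, sinh(κw) = 2.414.
The exact tunnelling result is T⁻¹ = 1 + U₀² sinh²(κw) / [4E(U₀ − E)] = 7.047, so T = 0.142.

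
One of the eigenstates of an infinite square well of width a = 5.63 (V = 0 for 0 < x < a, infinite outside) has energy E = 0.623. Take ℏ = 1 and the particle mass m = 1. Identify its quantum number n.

From E_n = n²π²ℏ²/(2ma²) invert to n = √(2ma²E)/(πℏ).
n = (5.63/π) × √(2 × 1 × 0.623) = 2.000 → n = 2.

n = 2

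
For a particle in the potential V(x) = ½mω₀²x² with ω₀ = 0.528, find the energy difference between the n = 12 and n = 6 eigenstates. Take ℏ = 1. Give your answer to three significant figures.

E_n = ℏω₀(n + ½), so ΔE = (12 − 6) ℏω₀ = 6 × 0.528 = 3.168.

ΔE = 3.17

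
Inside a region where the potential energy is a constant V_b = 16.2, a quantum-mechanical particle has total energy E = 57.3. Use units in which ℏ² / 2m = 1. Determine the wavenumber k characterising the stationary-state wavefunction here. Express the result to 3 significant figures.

k = 6.41

With E > V_b the solution is oscillatory, ψ ∝ e^{±ikx} with k = √(2m(E − V_b))/ℏ.
k = √(2 × 0.5 × 41.1) = 6.411.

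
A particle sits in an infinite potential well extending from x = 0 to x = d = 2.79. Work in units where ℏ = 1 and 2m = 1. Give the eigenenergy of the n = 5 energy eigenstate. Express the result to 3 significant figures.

The infinite-well eigenfunctions ψ_n = √(2/d) sin(nπx/d) vanish at both walls, giving E_n = n²π²ℏ²/(2md²).
E_5 = 5² × π² / (2 × 0.5 × 2.79²) = 31.70.

E = 31.7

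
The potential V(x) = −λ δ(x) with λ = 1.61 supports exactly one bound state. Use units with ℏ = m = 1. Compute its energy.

For x ≠ 0 the bound state is ψ ∝ e^{−κ|x|}; integrating the TISE across the delta gives the cusp condition 2κ = 2mλ/ℏ², so κ = 1.610.
Then E = −ℏ²κ²/(2m) = −mλ²/(2ℏ²) = -1.296.

E = -1.30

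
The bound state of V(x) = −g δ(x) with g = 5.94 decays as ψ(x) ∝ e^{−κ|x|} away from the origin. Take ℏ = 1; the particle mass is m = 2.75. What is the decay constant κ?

κ = 16.3

Integrate −(ℏ²/2m)ψ'' − gδ(x)ψ = Eψ from −ε to +ε: the ψ'' term gives ψ'(0⁺) − ψ'(0⁻) and the δ term gives −(2mg/ℏ²)ψ(0).
With ψ ∝ e^{−κ|x|} this yields −2κ = −2mg/ℏ², so κ = mg/ℏ² = 16.34.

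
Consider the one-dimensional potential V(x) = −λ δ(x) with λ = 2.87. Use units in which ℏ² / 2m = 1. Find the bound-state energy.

The bound state is ψ(x) = √κ e^{−κ|x|}. The derivative jump ψ'(0⁺) − ψ'(0⁻) = −(2mλ/ℏ²)ψ(0) fixes κ = mλ/ℏ² = 1.435.
Then E = −ℏ²κ²/(2m) = −mλ²/(2ℏ²) = -2.059.

E = -2.06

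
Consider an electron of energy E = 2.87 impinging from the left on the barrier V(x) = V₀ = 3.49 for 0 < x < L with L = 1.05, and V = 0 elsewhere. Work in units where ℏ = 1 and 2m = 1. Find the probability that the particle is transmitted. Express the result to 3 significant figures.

T = 0.406

E < V₀: inside the barrier ψ ∝ e^{±κx} with κ = √(2m(V₀ − E))/ℏ = 0.7874.
κL = 0.8268, sinh(κL) = 0.9242.
Matching ψ, ψ′ at both faces gives T = [1 + V₀² sinh²(κL) / (4E(V₀ − E))]⁻¹ = 1/2.462 = 0.406.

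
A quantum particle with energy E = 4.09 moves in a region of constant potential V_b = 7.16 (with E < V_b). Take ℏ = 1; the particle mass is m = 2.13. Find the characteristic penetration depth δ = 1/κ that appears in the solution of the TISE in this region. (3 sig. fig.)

Since E < V_b the TISE in this region is ψ'' = κ²ψ with κ = √(2m(V_b − E))/ℏ.
κ = √(2 × 2.13 × 3.07) = 3.616. The penetration depth is δ = 1/κ = 0.277.

δ = 0.277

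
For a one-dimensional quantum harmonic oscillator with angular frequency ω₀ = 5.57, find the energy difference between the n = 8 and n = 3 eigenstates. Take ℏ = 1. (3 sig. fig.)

E_n = ℏω₀(n + ½), so ΔE = (8 − 3) ℏω₀ = 5 × 5.57 = 27.85.

ΔE = 27.9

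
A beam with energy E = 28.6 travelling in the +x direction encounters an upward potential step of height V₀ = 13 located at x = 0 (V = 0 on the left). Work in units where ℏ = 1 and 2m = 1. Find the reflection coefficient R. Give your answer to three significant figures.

R = 0.0226

On each side the TISE gives plane waves with k = √(2m(E − V))/ℏ: k₁ = √(2·½·28.6) = 5.348, k₂ = √(2·½·15.6) = 3.950.
Continuity of ψ and ψ′ at the step yields the reflection amplitude r = (k₁ − k₂)/(k₁ + k₂) = 0.1504; thus R = |r|² = 0.02262, T = 0.9774.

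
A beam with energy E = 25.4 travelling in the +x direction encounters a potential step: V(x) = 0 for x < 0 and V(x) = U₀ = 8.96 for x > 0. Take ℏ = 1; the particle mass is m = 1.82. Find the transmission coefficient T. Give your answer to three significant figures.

The wavenumbers are k₁ = √(2mE)/ℏ = 9.615 on the left and k₂ = √(2m(E − U₀))/ℏ = 7.736 on the right.
Matching ψ and ψ′ at x = 0 gives r = (k₁ − k₂)/(k₁ + k₂), so R = r² = 0.01174 and T = 1 − R = 0.9883.

T = 0.988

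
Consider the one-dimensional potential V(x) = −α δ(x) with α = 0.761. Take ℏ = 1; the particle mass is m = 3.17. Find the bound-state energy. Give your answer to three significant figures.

E = -0.918

The bound state is ψ(x) = √κ e^{−κ|x|}. The derivative jump ψ'(0⁺) − ψ'(0⁻) = −(2mα/ℏ²)ψ(0) fixes κ = mα/ℏ² = 2.412.
Then E = −ℏ²κ²/(2m) = −mα²/(2ℏ²) = -0.9179.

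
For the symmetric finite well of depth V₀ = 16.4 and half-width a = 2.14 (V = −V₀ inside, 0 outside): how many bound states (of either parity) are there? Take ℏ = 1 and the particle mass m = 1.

N = 8

The dimensionless depth is z₀ = a√(2mV₀)/ℏ = 2.14 × √(32.80) = 12.26.
A new bound state (alternating even/odd) appears each time z₀ passes a multiple of π/2, so N = ⌊2z₀/π⌋ + 1 = ⌊7.802⌋ + 1 = 8.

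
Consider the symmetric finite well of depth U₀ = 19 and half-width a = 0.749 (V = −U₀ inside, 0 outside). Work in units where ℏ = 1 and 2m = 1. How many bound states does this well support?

Define the well-strength parameter z₀ = (a/ℏ)√(2mU₀) = 0.749 × √(2·0.5·19) = 3.265.
A new bound state (alternating even/odd) appears each time z₀ passes a multiple of π/2, so N = ⌊2z₀/π⌋ + 1 = ⌊2.078⌋ + 1 = 3.

N = 3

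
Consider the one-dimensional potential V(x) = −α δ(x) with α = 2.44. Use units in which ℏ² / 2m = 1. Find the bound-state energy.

E = -1.49

The bound state is ψ(x) = √κ e^{−κ|x|}. The derivative jump ψ'(0⁺) − ψ'(0⁻) = −(2mα/ℏ²)ψ(0) fixes κ = mα/ℏ² = 1.220.
Then E = −ℏ²κ²/(2m) = −mα²/(2ℏ²) = -1.488.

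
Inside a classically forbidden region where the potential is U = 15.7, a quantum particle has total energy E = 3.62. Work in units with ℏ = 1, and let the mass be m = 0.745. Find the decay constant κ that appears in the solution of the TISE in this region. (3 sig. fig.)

Since E < U the TISE in this region is ψ'' = κ²ψ with κ = √(2m(U − E))/ℏ.
κ = √(2 × 0.745 × 12.08) = 4.243.

κ = 4.24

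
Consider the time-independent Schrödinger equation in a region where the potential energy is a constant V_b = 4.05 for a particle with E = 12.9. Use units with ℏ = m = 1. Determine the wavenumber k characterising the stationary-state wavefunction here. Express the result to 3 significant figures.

k = 4.21

With E > V_b the solution is oscillatory, ψ ∝ e^{±ikx} with k = √(2m(E − V_b))/ℏ.
k = √(2 × 1 × 8.85) = 4.207.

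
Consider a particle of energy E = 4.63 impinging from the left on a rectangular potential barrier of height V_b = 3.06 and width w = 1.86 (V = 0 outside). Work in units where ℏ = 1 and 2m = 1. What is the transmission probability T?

Above the barrier the interior wavenumber is k₂ = √(2m(E − V_b))/ℏ = 1.253, giving phase k₂w = 2.331.
Matching at both interfaces gives T⁻¹ = 1 + V_b² sin²(k₂w) / [4E(E − V_b)] = 1.169, hence T = 0.855.

T = 0.855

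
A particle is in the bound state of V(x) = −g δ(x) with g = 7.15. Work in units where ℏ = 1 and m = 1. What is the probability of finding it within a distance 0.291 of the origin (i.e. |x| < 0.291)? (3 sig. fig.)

P = 0.984

The normalised bound state is ψ = √κ e^{−κ|x|} with κ = mg/ℏ² = 7.150.
P(|x| < d) = ∫_{−d}^{d} κ e^{−2κ|x|} dx = 1 − e^{−2κd} = 1 − e^{−4.161} = 0.9844.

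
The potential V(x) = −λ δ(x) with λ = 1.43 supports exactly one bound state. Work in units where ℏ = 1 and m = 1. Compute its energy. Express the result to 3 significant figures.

E = -1.02

For x ≠ 0 the bound state is ψ ∝ e^{−κ|x|}; integrating the TISE across the delta gives the cusp condition 2κ = 2mλ/ℏ², so κ = 1.430.
Then E = −ℏ²κ²/(2m) = −mλ²/(2ℏ²) = -1.022.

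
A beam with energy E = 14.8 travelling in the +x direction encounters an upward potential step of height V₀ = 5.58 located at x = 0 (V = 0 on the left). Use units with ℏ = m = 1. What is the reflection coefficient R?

On each side the TISE gives plane waves with k = √(2m(E − V))/ℏ: k₁ = √(2·1·14.8) = 5.441, k₂ = √(2·1·9.22) = 4.294.
Matching ψ and ψ′ at x = 0 gives r = (k₁ − k₂)/(k₁ + k₂), so R = r² = 0.01387 and T = 1 − R = 0.9861.

R = 0.0139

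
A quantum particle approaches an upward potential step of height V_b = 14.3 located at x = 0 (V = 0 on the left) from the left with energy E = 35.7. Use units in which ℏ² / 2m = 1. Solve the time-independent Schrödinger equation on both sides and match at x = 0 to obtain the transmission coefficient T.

On each side the TISE gives plane waves with k = √(2m(E − V))/ℏ: k₁ = √(2·½·35.7) = 5.975, k₂ = √(2·½·21.4) = 4.626.
Continuity of ψ and ψ′ at the step yields the reflection amplitude r = (k₁ − k₂)/(k₁ + k₂) = 0.1272; thus R = |r|² = 0.01619, T = 0.9838.

T = 0.984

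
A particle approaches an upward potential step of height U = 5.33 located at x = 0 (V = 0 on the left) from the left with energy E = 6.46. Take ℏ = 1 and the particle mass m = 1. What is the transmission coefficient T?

The wavenumbers are k₁ = √(2mE)/ℏ = 3.594 on the left and k₂ = √(2m(E − U))/ℏ = 1.503 on the right.
Matching ψ and ψ′ at x = 0 gives r = (k₁ − k₂)/(k₁ + k₂), so R = r² = 0.1683 and T = 1 − R = 0.8317.

T = 0.832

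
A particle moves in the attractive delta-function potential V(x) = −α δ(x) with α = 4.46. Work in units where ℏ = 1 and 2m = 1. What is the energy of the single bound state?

The bound state is ψ(x) = √κ e^{−κ|x|}. The derivative jump ψ'(0⁺) − ψ'(0⁻) = −(2mα/ℏ²)ψ(0) fixes κ = mα/ℏ² = 2.230.
Then E = −ℏ²κ²/(2m) = −mα²/(2ℏ²) = -4.973.

E = -4.97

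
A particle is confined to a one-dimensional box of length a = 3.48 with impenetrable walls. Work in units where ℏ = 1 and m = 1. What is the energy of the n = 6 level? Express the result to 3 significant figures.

E = 14.7

Requiring ψ(0) = ψ(a) = 0 quantises k = nπ/a, hence E_n = ℏ²k²/2m = n²π²ℏ²/(2ma²).
E_6 = 6² × π² / (2 × 1 × 3.48²) = 14.67.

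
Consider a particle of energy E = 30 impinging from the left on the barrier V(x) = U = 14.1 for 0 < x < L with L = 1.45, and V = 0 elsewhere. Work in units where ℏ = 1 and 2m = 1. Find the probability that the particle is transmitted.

E > U: inside the barrier k₂ = √(2m(E − U))/ℏ = 3.987, k₂L = 5.782.
T = [1 + U² sin²(k₂L) / (4E(E − U))]⁻¹ = 1/1.024 = 0.976.

T = 0.976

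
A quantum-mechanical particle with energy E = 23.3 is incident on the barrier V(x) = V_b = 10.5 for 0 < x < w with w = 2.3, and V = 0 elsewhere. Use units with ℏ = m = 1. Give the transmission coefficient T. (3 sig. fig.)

Above the barrier the interior wavenumber is k₂ = √(2m(E − V_b))/ℏ = 5.060, giving phase k₂w = 11.64.
Matching at both interfaces gives T⁻¹ = 1 + V_b² sin²(k₂w) / [4E(E − V_b)] = 1.059, hence T = 0.944.

T = 0.944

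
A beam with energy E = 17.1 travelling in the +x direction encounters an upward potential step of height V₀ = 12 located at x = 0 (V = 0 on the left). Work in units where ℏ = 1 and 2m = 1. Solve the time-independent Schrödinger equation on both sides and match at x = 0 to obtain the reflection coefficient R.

R = 0.0862

On each side the TISE gives plane waves with k = √(2m(E − V))/ℏ: k₁ = √(2·½·17.1) = 4.135, k₂ = √(2·½·5.1) = 2.258.
Continuity of ψ and ψ′ at the step yields the reflection amplitude r = (k₁ − k₂)/(k₁ + k₂) = 0.2936; thus R = |r|² = 0.08618, T = 0.9138.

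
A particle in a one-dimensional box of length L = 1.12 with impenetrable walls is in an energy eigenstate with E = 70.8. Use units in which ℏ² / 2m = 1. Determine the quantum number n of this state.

n = 3

From E_n = n²π²ℏ²/(2mL²) invert to n = √(2mL²E)/(πℏ).
n = (1.12/π) × √(2 × 0.5 × 70.8) = 3.000 → n = 3.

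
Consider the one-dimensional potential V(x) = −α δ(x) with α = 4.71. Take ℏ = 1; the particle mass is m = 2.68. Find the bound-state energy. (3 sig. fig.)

E = -29.7

For x ≠ 0 the bound state is ψ ∝ e^{−κ|x|}; integrating the TISE across the delta gives the cusp condition 2κ = 2mα/ℏ², so κ = 12.62.
Then E = −ℏ²κ²/(2m) = −mα²/(2ℏ²) = -29.73.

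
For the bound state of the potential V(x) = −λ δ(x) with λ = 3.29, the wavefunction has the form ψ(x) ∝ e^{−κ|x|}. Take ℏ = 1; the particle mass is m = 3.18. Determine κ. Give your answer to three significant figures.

κ = 10.5

Integrate −(ℏ²/2m)ψ'' − λδ(x)ψ = Eψ from −ε to +ε: the ψ'' term gives ψ'(0⁺) − ψ'(0⁻) and the δ term gives −(2mλ/ℏ²)ψ(0).
With ψ ∝ e^{−κ|x|} this yields −2κ = −2mλ/ℏ², so κ = mλ/ℏ² = 10.46.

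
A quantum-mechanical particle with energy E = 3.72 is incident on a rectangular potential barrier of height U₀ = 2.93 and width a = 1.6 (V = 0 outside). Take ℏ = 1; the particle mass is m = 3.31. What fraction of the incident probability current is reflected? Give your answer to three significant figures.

R = 0.152

E > U₀: inside the barrier k₂ = √(2m(E − U₀))/ℏ = 2.287, k₂a = 3.659.
T = [1 + U₀² sin²(k₂a) / (4E(E − U₀))]⁻¹ = 1/1.179 = 0.848.
R = 1 − T = 0.152.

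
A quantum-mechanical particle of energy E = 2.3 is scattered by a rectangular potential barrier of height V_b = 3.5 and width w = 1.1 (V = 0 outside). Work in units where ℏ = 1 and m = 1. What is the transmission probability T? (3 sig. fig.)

Since E < V_b the interior solution is evanescent with decay constant κ = √(2m(V_b − E))/ℏ = 1.549.
κw = 1.704, sinh(κw) = 2.657.
Matching ψ, ψ′ at both faces gives T = [1 + V_b² sinh²(κw) / (4E(V_b − E))]⁻¹ = 1/8.835 = 0.113.

T = 0.113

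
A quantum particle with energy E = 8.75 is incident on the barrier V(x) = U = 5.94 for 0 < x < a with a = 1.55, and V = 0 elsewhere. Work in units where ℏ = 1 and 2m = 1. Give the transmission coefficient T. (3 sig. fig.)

T = 0.913

Above the barrier the interior wavenumber is k₂ = √(2m(E − U))/ℏ = 1.676, giving phase k₂a = 2.598.
Matching at both interfaces gives T⁻¹ = 1 + U² sin²(k₂a) / [4E(E − U)] = 1.096, hence T = 0.913.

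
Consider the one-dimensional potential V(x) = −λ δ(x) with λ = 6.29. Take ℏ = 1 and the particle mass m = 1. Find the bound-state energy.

E = -19.8

The bound state is ψ(x) = √κ e^{−κ|x|}. The derivative jump ψ'(0⁺) − ψ'(0⁻) = −(2mλ/ℏ²)ψ(0) fixes κ = mλ/ℏ² = 6.290.
Then E = −ℏ²κ²/(2m) = −mλ²/(2ℏ²) = -19.78.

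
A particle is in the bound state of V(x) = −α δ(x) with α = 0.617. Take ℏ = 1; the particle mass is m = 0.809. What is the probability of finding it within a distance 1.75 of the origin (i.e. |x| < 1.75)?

P = 0.826

The normalised bound state is ψ = √κ e^{−κ|x|} with κ = mα/ℏ² = 0.4992.
P(|x| < d) = ∫_{−d}^{d} κ e^{−2κ|x|} dx = 1 − e^{−2κd} = 1 − e^{−1.747} = 0.8257.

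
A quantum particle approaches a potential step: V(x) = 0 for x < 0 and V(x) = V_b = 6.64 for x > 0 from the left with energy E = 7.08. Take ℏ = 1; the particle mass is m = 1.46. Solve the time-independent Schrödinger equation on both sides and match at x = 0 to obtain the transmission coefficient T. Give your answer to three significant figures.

T = 0.639

The wavenumbers are k₁ = √(2mE)/ℏ = 4.547 on the left and k₂ = √(2m(E − V_b))/ℏ = 1.133 on the right.
Matching ψ and ψ′ at x = 0 gives r = (k₁ − k₂)/(k₁ + k₂), so R = r² = 0.3611 and T = 1 − R = 0.6389.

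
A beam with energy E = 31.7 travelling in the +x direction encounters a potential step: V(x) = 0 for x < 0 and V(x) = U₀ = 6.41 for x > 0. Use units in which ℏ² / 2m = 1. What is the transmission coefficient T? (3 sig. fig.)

T = 0.997

On each side the TISE gives plane waves with k = √(2m(E − V))/ℏ: k₁ = √(2·½·31.7) = 5.630, k₂ = √(2·½·25.29) = 5.029.
Matching ψ and ψ′ at x = 0 gives r = (k₁ − k₂)/(k₁ + k₂), so R = r² = 0.003183 and T = 1 − R = 0.9968.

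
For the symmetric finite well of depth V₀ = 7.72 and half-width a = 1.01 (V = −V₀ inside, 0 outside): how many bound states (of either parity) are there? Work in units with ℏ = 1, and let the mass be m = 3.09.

N = 5

The dimensionless depth is z₀ = a√(2mV₀)/ℏ = 1.01 × √(47.71) = 6.976.
A new bound state (alternating even/odd) appears each time z₀ passes a multiple of π/2, so N = ⌊2z₀/π⌋ + 1 = ⌊4.441⌋ + 1 = 5.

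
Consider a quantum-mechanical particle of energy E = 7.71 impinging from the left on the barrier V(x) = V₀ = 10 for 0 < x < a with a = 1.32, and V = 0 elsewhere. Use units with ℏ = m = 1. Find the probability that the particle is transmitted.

Since E < V₀ the interior solution is evanescent with decay constant κ = √(2m(V₀ − E))/ℏ = 2.140.
κa = 2.825, sinh(κa) = 8.400.
The exact tunnelling result is T⁻¹ = 1 + V₀² sinh²(κa) / [4E(V₀ − E)] = 100.9, so T = 0.00991.

T = 0.00991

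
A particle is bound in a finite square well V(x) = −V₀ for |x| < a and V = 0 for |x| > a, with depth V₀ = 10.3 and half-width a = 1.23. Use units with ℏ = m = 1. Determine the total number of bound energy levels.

The dimensionless depth is z₀ = a√(2mV₀)/ℏ = 1.23 × √(20.60) = 5.583.
A new bound state (alternating even/odd) appears each time z₀ passes a multiple of π/2, so N = ⌊2z₀/π⌋ + 1 = ⌊3.554⌋ + 1 = 4.

N = 4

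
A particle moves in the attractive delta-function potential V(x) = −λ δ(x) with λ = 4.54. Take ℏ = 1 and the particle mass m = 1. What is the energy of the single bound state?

The bound state is ψ(x) = √κ e^{−κ|x|}. The derivative jump ψ'(0⁺) − ψ'(0⁻) = −(2mλ/ℏ²)ψ(0) fixes κ = mλ/ℏ² = 4.540.
Then E = −ℏ²κ²/(2m) = −mλ²/(2ℏ²) = -10.31.

E = -10.3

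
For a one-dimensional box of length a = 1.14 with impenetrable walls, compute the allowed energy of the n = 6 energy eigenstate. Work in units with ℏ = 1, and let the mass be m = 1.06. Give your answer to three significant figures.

Requiring ψ(0) = ψ(a) = 0 quantises k = nπ/a, hence E_n = ℏ²k²/2m = n²π²ℏ²/(2ma²).
E_6 = 6² × π² / (2 × 1.06 × 1.14²) = 129.0.

E = 129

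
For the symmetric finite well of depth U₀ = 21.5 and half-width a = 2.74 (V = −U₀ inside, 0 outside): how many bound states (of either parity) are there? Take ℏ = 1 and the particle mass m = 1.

The dimensionless depth is z₀ = a√(2mU₀)/ℏ = 2.74 × √(43.00) = 17.97.
The even/odd transcendental equations gain one root per π/2 in z₀, giving N = 1 + ⌊2z₀/π⌋ = 1 + ⌊11.44⌋ = 12.

N = 12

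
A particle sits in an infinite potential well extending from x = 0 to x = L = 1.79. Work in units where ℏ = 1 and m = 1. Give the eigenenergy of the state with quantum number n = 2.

Requiring ψ(0) = ψ(L) = 0 quantises k = nπ/L, hence E_n = ℏ²k²/2m = n²π²ℏ²/(2mL²).
E_2 = 2² × π² / (2 × 1 × 1.79²) = 6.161.

E = 6.16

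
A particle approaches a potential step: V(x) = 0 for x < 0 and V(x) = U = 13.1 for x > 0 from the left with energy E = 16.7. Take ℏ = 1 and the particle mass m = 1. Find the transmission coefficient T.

T = 0.866

The wavenumbers are k₁ = √(2mE)/ℏ = 5.779 on the left and k₂ = √(2m(E − U))/ℏ = 2.683 on the right.
Matching ψ and ψ′ at x = 0 gives r = (k₁ − k₂)/(k₁ + k₂), so R = r² = 0.1338 and T = 1 − R = 0.8662.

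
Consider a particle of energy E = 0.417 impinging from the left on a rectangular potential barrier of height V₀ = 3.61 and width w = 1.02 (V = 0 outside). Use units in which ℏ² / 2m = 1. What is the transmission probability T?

Since E < V₀ the interior solution is evanescent with decay constant κ = √(2m(V₀ − E))/ℏ = 1.787.
κw = 1.823, sinh(κw) = 3.013.
The exact tunnelling result is T⁻¹ = 1 + V₀² sinh²(κw) / [4E(V₀ − E)] = 23.22, so T = 0.0431.

T = 0.0431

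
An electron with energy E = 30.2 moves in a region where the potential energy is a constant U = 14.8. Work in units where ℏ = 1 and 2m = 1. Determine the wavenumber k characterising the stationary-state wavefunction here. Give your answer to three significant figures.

k = 3.92

With E > U the solution is oscillatory, ψ ∝ e^{±ikx} with k = √(2m(E − U))/ℏ.
k = √(2 × 0.5 × 15.4) = 3.924.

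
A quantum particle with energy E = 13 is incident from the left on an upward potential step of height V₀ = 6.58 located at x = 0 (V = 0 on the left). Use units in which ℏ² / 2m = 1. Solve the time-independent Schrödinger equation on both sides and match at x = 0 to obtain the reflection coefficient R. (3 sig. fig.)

On each side the TISE gives plane waves with k = √(2m(E − V))/ℏ: k₁ = √(2·½·13) = 3.606, k₂ = √(2·½·6.42) = 2.534.
Matching ψ and ψ′ at x = 0 gives r = (k₁ − k₂)/(k₁ + k₂), so R = r² = 0.03048 and T = 1 − R = 0.9695.

R = 0.0305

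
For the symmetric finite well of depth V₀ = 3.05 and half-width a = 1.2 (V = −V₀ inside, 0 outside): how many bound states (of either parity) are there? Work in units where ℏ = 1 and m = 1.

The dimensionless depth is z₀ = a√(2mV₀)/ℏ = 1.2 × √(6.100) = 2.964.
The even/odd transcendental equations gain one root per π/2 in z₀, giving N = 1 + ⌊2z₀/π⌋ = 1 + ⌊1.887⌋ = 2.

N = 2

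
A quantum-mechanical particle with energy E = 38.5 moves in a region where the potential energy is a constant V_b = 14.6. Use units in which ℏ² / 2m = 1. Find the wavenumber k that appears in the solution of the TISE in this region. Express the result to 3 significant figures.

With E > V_b the solution is oscillatory, ψ ∝ e^{±ikx} with k = √(2m(E − V_b))/ℏ.
k = √(2 × 0.5 × 23.9) = 4.889.

k = 4.89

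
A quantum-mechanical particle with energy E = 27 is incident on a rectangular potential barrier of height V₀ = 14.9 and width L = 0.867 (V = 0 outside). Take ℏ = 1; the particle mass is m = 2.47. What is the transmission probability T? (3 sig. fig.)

Above the barrier the interior wavenumber is k₂ = √(2m(E − V₀))/ℏ = 7.731, giving phase k₂L = 6.703.
T = [1 + V₀² sin²(k₂L) / (4E(E − V₀))]⁻¹ = 1/1.028 = 0.973.

T = 0.973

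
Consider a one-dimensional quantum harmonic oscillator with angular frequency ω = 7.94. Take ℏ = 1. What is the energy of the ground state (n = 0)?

The oscillator eigenvalues are E_n = ℏω(n + ½), so E_0 = 7.94 × 0.5 = 3.970.

E = 3.97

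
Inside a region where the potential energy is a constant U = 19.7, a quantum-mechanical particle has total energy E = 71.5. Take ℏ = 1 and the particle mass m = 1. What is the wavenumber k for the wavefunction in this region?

k = 10.2

With E > U the solution is oscillatory, ψ ∝ e^{±ikx} with k = √(2m(E − U))/ℏ.
k = √(2 × 1 × 51.8) = 10.18.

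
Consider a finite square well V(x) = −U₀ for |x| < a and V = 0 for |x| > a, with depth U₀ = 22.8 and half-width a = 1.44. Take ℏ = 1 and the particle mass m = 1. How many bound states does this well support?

Define the well-strength parameter z₀ = (a/ℏ)√(2mU₀) = 1.44 × √(2·1·22.8) = 9.724.
The even/odd transcendental equations gain one root per π/2 in z₀, giving N = 1 + ⌊2z₀/π⌋ = 1 + ⌊6.190⌋ = 7.

N = 7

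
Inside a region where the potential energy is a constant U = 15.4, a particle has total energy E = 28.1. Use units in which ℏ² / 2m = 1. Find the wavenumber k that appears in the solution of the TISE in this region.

With E > U the solution is oscillatory, ψ ∝ e^{±ikx} with k = √(2m(E − U))/ℏ.
k = √(2 × 0.5 × 12.7) = 3.564.

k = 3.56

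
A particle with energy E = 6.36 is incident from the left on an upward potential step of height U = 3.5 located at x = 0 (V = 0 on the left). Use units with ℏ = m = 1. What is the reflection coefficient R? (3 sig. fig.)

On each side the TISE gives plane waves with k = √(2m(E − V))/ℏ: k₁ = √(2·1·6.36) = 3.567, k₂ = √(2·1·2.86) = 2.392.
Matching ψ and ψ′ at x = 0 gives r = (k₁ − k₂)/(k₁ + k₂), so R = r² = 0.03888 and T = 1 − R = 0.9611.

R = 0.0389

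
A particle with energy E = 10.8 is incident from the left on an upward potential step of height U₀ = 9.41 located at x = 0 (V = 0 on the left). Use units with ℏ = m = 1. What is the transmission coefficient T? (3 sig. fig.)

The wavenumbers are k₁ = √(2mE)/ℏ = 4.648 on the left and k₂ = √(2m(E − U₀))/ℏ = 1.667 on the right.
Continuity of ψ and ψ′ at the step yields the reflection amplitude r = (k₁ − k₂)/(k₁ + k₂) = 0.4719; thus R = |r|² = 0.2227, T = 0.7773.

T = 0.777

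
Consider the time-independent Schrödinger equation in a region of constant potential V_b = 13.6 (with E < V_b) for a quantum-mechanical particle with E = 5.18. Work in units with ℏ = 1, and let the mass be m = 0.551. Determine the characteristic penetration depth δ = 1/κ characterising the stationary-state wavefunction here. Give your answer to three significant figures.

Since E < V_b the TISE in this region is ψ'' = κ²ψ with κ = √(2m(V_b − E))/ℏ.
κ = √(2 × 0.551 × 8.42) = 3.046. The penetration depth is δ = 1/κ = 0.328.

δ = 0.328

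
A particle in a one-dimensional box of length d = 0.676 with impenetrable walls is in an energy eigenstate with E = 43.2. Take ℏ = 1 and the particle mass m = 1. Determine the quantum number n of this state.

For an infinite well E_n = n²π²ℏ²/(2md²), so n = (d/πℏ)√(2mE).
n = (0.676/π) × √(2 × 1 × 43.2) = 2.000 → n = 2.

n = 2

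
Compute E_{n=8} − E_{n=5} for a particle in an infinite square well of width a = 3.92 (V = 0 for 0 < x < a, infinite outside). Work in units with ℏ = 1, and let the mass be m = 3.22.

ΔE = 3.89

E_n = n²π²ℏ²/(2ma²), so ΔE = (8² − 5²) π²ℏ²/(2ma²).
ΔE = 39 × π² / (2 × 3.22 × 3.92²) = 3.890.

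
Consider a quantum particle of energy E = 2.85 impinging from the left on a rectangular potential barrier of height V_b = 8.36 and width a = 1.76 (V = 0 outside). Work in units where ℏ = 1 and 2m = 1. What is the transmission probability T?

T = 0.000927

E < V_b: inside the barrier ψ ∝ e^{±κx} with κ = √(2m(V_b − E))/ℏ = 2.347.
κa = 4.131, sinh(κa) = 31.12.
Matching ψ, ψ′ at both faces gives T = [1 + V_b² sinh²(κa) / (4E(V_b − E))]⁻¹ = 1/1079 = 0.000927.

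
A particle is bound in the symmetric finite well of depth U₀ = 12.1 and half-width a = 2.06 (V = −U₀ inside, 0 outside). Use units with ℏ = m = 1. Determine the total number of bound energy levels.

The dimensionless depth is z₀ = a√(2mU₀)/ℏ = 2.06 × √(24.20) = 10.13.
A new bound state (alternating even/odd) appears each time z₀ passes a multiple of π/2, so N = ⌊2z₀/π⌋ + 1 = ⌊6.451⌋ + 1 = 7.

N = 7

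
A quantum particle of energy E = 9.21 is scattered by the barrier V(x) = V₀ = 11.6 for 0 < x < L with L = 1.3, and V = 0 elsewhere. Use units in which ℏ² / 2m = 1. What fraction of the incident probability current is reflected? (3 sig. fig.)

R = 0.954

E < V₀: inside the barrier ψ ∝ e^{±κx} with κ = √(2m(V₀ − E))/ℏ = 1.546.
κL = 2.010, sinh(κL) = 3.664.
Matching ψ, ψ′ at both faces gives T = [1 + V₀² sinh²(κL) / (4E(V₀ − E))]⁻¹ = 1/21.51 = 0.0465.
R = 1 − T = 0.954.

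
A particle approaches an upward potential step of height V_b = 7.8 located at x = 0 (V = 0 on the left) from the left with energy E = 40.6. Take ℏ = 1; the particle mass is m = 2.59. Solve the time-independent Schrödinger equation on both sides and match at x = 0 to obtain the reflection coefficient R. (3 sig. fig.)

R = 0.00284

On each side the TISE gives plane waves with k = √(2m(E − V))/ℏ: k₁ = √(2·2.59·40.6) = 14.50, k₂ = √(2·2.59·32.8) = 13.03.
Matching ψ and ψ′ at x = 0 gives r = (k₁ − k₂)/(k₁ + k₂), so R = r² = 0.002839 and T = 1 − R = 0.9972.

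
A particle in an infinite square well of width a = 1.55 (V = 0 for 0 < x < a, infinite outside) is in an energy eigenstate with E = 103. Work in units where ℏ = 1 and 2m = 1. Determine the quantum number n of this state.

For an infinite well E_n = n²π²ℏ²/(2ma²), so n = (a/πℏ)√(2mE).
n = (1.55/π) × √(2 × 0.5 × 103) = 5.007 → n = 5.

n = 5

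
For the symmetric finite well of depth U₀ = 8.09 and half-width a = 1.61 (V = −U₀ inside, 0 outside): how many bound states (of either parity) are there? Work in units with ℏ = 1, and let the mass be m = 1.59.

N = 6

Define the well-strength parameter z₀ = (a/ℏ)√(2mU₀) = 1.61 × √(2·1.59·8.09) = 8.166.
A new bound state (alternating even/odd) appears each time z₀ passes a multiple of π/2, so N = ⌊2z₀/π⌋ + 1 = ⌊5.199⌋ + 1 = 6.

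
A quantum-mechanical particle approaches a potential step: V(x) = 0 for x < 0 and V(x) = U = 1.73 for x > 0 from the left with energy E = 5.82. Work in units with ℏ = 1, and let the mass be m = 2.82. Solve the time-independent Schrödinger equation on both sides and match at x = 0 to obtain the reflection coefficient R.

R = 0.00774

The wavenumbers are k₁ = √(2mE)/ℏ = 5.729 on the left and k₂ = √(2m(E − U))/ℏ = 4.803 on the right.
Continuity of ψ and ψ′ at the step yields the reflection amplitude r = (k₁ − k₂)/(k₁ + k₂) = 0.08796; thus R = |r|² = 0.007737, T = 0.9923.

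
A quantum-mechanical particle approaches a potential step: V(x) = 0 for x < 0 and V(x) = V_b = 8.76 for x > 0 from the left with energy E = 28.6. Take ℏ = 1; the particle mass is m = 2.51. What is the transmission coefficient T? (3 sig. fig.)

The wavenumbers are k₁ = √(2mE)/ℏ = 11.98 on the left and k₂ = √(2m(E − V_b))/ℏ = 9.980 on the right.
Continuity of ψ and ψ′ at the step yields the reflection amplitude r = (k₁ − k₂)/(k₁ + k₂) = 0.09117; thus R = |r|² = 0.008312, T = 0.9917.

T = 0.992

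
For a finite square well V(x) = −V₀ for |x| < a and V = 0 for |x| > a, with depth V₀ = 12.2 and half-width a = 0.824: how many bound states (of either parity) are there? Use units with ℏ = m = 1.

The dimensionless depth is z₀ = a√(2mV₀)/ℏ = 0.824 × √(24.40) = 4.070.
The even/odd transcendental equations gain one root per π/2 in z₀, giving N = 1 + ⌊2z₀/π⌋ = 1 + ⌊2.591⌋ = 3.

N = 3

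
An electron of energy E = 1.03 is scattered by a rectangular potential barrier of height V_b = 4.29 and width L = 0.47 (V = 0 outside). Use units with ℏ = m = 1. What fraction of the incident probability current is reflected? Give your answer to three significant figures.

R = 0.757

E < V_b: inside the barrier ψ ∝ e^{±κx} with κ = √(2m(V_b − E))/ℏ = 2.553.
κL = 1.200, sinh(κL) = 1.510.
The exact tunnelling result is T⁻¹ = 1 + V_b² sinh²(κL) / [4E(V_b − E)] = 4.123, so T = 0.243.
R = 1 − T = 0.757.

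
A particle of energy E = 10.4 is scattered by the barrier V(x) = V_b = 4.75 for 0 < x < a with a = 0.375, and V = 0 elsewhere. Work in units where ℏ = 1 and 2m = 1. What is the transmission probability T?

T = 0.945

Above the barrier the interior wavenumber is k₂ = √(2m(E − V_b))/ℏ = 2.377, giving phase k₂a = 0.8914.
T = [1 + V_b² sin²(k₂a) / (4E(E − V_b))]⁻¹ = 1/1.058 = 0.945.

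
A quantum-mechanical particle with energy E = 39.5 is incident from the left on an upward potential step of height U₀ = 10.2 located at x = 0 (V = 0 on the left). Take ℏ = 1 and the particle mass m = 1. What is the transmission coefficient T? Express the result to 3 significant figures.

The wavenumbers are k₁ = √(2mE)/ℏ = 8.888 on the left and k₂ = √(2m(E − U₀))/ℏ = 7.655 on the right.
Matching ψ and ψ′ at x = 0 gives r = (k₁ − k₂)/(k₁ + k₂), so R = r² = 0.005556 and T = 1 − R = 0.9944.

T = 0.994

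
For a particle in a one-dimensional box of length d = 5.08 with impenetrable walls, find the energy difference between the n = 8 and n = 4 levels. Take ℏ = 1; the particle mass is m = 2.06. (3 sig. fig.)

E_n = n²π²ℏ²/(2md²), so ΔE = (8² − 4²) π²ℏ²/(2md²).
ΔE = 48 × π² / (2 × 2.06 × 5.08²) = 4.456.

ΔE = 4.46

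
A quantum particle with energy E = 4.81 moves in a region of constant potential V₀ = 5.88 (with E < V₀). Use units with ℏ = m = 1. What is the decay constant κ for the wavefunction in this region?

κ = 1.46

Since E < V₀ the TISE in this region is ψ'' = κ²ψ with κ = √(2m(V₀ − E))/ℏ.
κ = √(2 × 1 × 1.07) = 1.463.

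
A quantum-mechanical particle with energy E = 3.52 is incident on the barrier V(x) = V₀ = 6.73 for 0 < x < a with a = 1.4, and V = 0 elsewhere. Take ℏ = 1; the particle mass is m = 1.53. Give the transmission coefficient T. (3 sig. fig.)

Since E < V₀ the interior solution is evanescent with decay constant κ = √(2m(V₀ − E))/ℏ = 3.134.
κa = 4.388, sinh(κa) = 40.22.
Matching ψ, ψ′ at both faces gives T = [1 + V₀² sinh²(κa) / (4E(V₀ − E))]⁻¹ = 1/1622 = 0.000616.

T = 0.000616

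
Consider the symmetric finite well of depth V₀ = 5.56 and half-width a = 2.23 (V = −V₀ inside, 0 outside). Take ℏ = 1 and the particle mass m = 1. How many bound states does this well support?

N = 5

The dimensionless depth is z₀ = a√(2mV₀)/ℏ = 2.23 × √(11.12) = 7.436.
The even/odd transcendental equations gain one root per π/2 in z₀, giving N = 1 + ⌊2z₀/π⌋ = 1 + ⌊4.734⌋ = 5.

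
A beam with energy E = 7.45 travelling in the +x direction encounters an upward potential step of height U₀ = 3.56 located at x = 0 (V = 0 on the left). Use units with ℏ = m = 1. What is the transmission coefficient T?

T = 0.974

The wavenumbers are k₁ = √(2mE)/ℏ = 3.860 on the left and k₂ = √(2m(E − U₀))/ℏ = 2.789 on the right.
Continuity of ψ and ψ′ at the step yields the reflection amplitude r = (k₁ − k₂)/(k₁ + k₂) = 0.1610; thus R = |r|² = 0.02593, T = 0.9741.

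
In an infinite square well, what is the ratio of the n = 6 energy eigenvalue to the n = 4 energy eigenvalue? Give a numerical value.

2.25

E_n = n²π²ℏ²/(2mL²) so the ratio is n₂²/n₁² = 36/16 = 2.25.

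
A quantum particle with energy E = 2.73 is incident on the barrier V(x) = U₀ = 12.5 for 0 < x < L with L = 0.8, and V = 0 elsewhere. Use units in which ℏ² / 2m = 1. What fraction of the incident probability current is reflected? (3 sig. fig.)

E < U₀: inside the barrier ψ ∝ e^{±κx} with κ = √(2m(U₀ − E))/ℏ = 3.126.
κL = 2.501, sinh(κL) = 6.054.
Matching ψ, ψ′ at both faces gives T = [1 + U₀² sinh²(κL) / (4E(U₀ − E))]⁻¹ = 1/54.67 = 0.0183.
R = 1 − T = 0.982.

R = 0.982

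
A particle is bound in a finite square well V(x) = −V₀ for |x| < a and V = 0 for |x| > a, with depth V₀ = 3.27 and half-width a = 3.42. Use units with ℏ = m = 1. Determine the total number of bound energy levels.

N = 6

Define the well-strength parameter z₀ = (a/ℏ)√(2mV₀) = 3.42 × √(2·1·3.27) = 8.746.
A new bound state (alternating even/odd) appears each time z₀ passes a multiple of π/2, so N = ⌊2z₀/π⌋ + 1 = ⌊5.568⌋ + 1 = 6.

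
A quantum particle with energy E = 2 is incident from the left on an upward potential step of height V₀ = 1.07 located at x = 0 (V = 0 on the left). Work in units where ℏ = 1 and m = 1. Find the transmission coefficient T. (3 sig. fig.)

On each side the TISE gives plane waves with k = √(2m(E − V))/ℏ: k₁ = √(2·1·2) = 2.000, k₂ = √(2·1·0.93) = 1.364.
Matching ψ and ψ′ at x = 0 gives r = (k₁ − k₂)/(k₁ + k₂), so R = r² = 0.03577 and T = 1 − R = 0.9642.

T = 0.964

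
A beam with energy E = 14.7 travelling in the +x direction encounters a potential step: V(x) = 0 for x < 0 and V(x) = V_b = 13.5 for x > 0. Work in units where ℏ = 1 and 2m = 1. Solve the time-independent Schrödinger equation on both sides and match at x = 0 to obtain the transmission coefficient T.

T = 0.691

The wavenumbers are k₁ = √(2mE)/ℏ = 3.834 on the left and k₂ = √(2m(E − V_b))/ℏ = 1.095 on the right.
Continuity of ψ and ψ′ at the step yields the reflection amplitude r = (k₁ − k₂)/(k₁ + k₂) = 0.5556; thus R = |r|² = 0.3086, T = 0.6914.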